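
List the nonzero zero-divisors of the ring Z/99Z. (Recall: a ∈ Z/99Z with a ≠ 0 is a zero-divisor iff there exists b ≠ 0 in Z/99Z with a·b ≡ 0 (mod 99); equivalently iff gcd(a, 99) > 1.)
An element a ∈ Z/99Z (with a ≠ 0) is a zero-divisor iff gcd(a, 99) > 1 (because a is a unit precisely when gcd(a, n) = 1, and in Z/nZ every nonzero, non-unit element is a zero-divisor). Scan a = 1, ..., 98 and keep those with gcd(a, 99) > 1:
  gcd(3, 99) = 3, gcd(6, 99) = 3, gcd(9, 99) = 9, gcd(11, 99) = 11, gcd(12, 99) = 3, gcd(15, 99) = 3, gcd(18, 99) = 9, gcd(21, 99) = 3, gcd(22, 99) = 11, gcd(24, 99) = 3, gcd(27, 99) = 9, gcd(30, 99) = 3, gcd(33, 99) = 33, gcd(36, 99) = 9, gcd(39, 99) = 3, gcd(42, 99) = 3, gcd(44, 99) = 11, gcd(45, 99) = 9, gcd(48, 99) = 3, gcd(51, 99) = 3, gcd(54, 99) = 9, gcd(55, 99) = 11, gcd(57, 99) = 3, gcd(60, 99) = 3, gcd(63, 99) = 9, gcd(66, 99) = 33, gcd(69, 99) = 3, gcd(72, 99) = 9, gcd(75, 99) = 3, gcd(77, 99) = 11, gcd(78, 99) = 3, gcd(81, 99) = 9, gcd(84, 99) = 3, gcd(87, 99) = 3, gcd(88, 99) = 11, gcd(90, 99) = 9, gcd(93, 99) = 3, gcd(96, 99) = 3.
All other a ∈ {1, ..., 98} have gcd(a, 99) = 1 and are units. So the nonzero zero-divisors are exactly the 38 values of a appearing in this scan.

Final answer: nonzero zero-divisors of Z/99Z = {3, 6, 9, 11, 12, 15, 18, 21, 22, 24, 27, 30, 33, 36, 39, 42, 44, 45, 48, 51, 54, 55, 57, 60, 63, 66, 69, 72, 75, 77, 78, 81, 84, 87, 88, 90, 93, 96}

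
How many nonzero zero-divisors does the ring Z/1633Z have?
Z/1633Z has 92 nonzero zero-divisors

In Z/1633Z each nonzero element is either a unit (gcd with 1633 is 1) or a zero-divisor (gcd > 1). The number of units is φ(1633): factorise 1633 = 23 · 71, so φ(1633) = (23 − 1) · (71 − 1) = 22 · 70 = 1540. The nonzero elements number 1633 − 1 = 1632. Hence the nonzero zero-divisors number 1632 − 1540 = 92.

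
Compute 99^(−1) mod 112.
99^(−1) ≡ 43 (mod 112)

Apply the extended Euclidean algorithm to (112, 99), tracking rows (r, s, t) with s·112 + t·99 = r. Each division r_prev = q·r_cur + r_new produces the new row as (previous row) − q·(current row):
  row A: (112, 1, 0)   [1·112 + 0·99 = 112]
  row B: (99, 0, 1)   [0·112 + 1·99 = 99]
  112 = 1·99 + 13   → row C = row A − 1·row B = (13, 1, −1)   [check: 1·112 − 1·99 = 13]
  99 = 7·13 + 8   → row D = row B − 7·row C = (8, −7, 8)   [check: −7·112 + 8·99 = 8]
  13 = 1·8 + 5   → row E = row C − 1·row D = (5, 8, −9)   [check: 8·112 − 9·99 = 5]
  8 = 1·5 + 3   → row F = row D − 1·row E = (3, −15, 17)   [check: −15·112 + 17·99 = 3]
  5 = 1·3 + 2   → row G = row E − 1·row F = (2, 23, −26)   [check: 23·112 − 26·99 = 2]
  3 = 1·2 + 1   → row H = row F − 1·row G = (1, −38, 43)   [check: −38·112 + 43·99 = 1]
  2 = 2·1 + 0   → remainder 0, stop. gcd = 1 (last nonzero row H).
The gcd is 1, so 99 is invertible mod 112. The last nonzero row gives −38·112 + 43·99 = 1, so t = 43. So 99^(−1) ≡ 43 (mod 112). Verify: 99 · 43 = 4257 ≡ 1 (mod 112). ✓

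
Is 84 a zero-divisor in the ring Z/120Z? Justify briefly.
gcd(84, 120) = 12 > 1, so 84 is not a unit in Z/120Z. In Z/nZ every nonzero non-unit is a zero-divisor: explicitly, take b = 120/gcd = 10 ≠ 0 (mod 120); then 84·10 = 840 = 7·120, i.e. 84·10 ≡ 0 (mod 120). So 84 is a zero-divisor.

Final answer: YES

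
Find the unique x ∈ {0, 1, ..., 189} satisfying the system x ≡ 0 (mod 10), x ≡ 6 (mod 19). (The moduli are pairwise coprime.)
The moduli 10, 19 are pairwise coprime, so by the CRT there is a unique solution mod 10·19 = 190.
Solve by successive substitution. Start with x ≡ 0 (mod 10).
  Combine with x ≡ 6 (mod 19): write x = 10·t and require 10·t ≡ 6 (mod 19). Since 10^(−1) ≡ 2 (mod 19), t ≡ 2·6 ≡ 12 (mod 19). So x ≡ 10·12 = 120 (mod 190).
Unique solution in [0, 190): x = 120.

Final answer: x ≡ 120 (mod 190); the representative in [0, 190) is 120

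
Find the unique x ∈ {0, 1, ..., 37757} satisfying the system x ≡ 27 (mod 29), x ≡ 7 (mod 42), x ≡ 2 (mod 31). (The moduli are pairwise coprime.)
x ≡ 36799 (mod 37758); the representative in [0, 37758) is 36799

The moduli 29, 42, 31 are pairwise coprime, so by the CRT there is a unique solution mod 29·42·31 = 37758.
Solve by successive substitution. Start with x ≡ 27 (mod 29).
  Combine with x ≡ 7 (mod 42): write x = 27 + 29·t and require 27 + 29·t ≡ 7 (mod 42), i.e. 29·t ≡ 7 − 27 ≡ 22 (mod 42). Since 29^(−1) ≡ 29 (mod 42), t ≡ 29·22 ≡ 8 (mod 42). So x ≡ 27 + 29·8 = 259 (mod 1218).
  Combine with x ≡ 2 (mod 31): write x = 259 + 1218·t and require 259 + 1218·t ≡ 2 (mod 31), i.e. 1218·t ≡ 2 − 259 ≡ 22 (mod 31). Since 1218^(−1) ≡ 7 (mod 31) (1218 ≡ 9 (mod 31)), t ≡ 7·22 ≡ 30 (mod 31). So x ≡ 259 + 1218·30 = 36799 (mod 37758).
Unique solution in [0, 37758): x = 36799.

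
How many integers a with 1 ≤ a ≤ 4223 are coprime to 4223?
4080

The number of a ∈ {1, ..., 4223} with gcd(a, 4223) = 1 is by definition Euler's totient φ(4223). φ is multiplicative, with φ(p^e) = p^e − p^(e−1). Factorise 4223 = 41 · 103. Then
  φ(4223) = (41 − 1) · (103 − 1) = 40 · 102 = 4080.
So there are 4080 such integers.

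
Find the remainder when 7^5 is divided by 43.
37

Use repeated squaring. Binary(5) = 101. Walk through the bits of the exponent 5 left-to-right: at each bit after the leading one, square the running value, then multiply by 7 if the bit is 1 (always reducing mod 43):
  bit 1 = 1 (leading): start with 7.
  bit 2 = 0: square 7^2 = 49 ≡ 6 (mod 43).
  bit 3 = 1: square 6^2 = 36; bit is 1, so multiply 36·7 = 252 ≡ 37 (mod 43).
Final value: 7^5 ≡ 37 (mod 43).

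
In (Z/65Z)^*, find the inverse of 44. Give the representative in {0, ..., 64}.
44^(−1) ≡ 34 (mod 65)

Apply the extended Euclidean algorithm to (65, 44), tracking rows (r, s, t) with s·65 + t·44 = r. Each division r_prev = q·r_cur + r_new produces the new row as (previous row) − q·(current row):
  row A: (65, 1, 0)   [1·65 + 0·44 = 65]
  row B: (44, 0, 1)   [0·65 + 1·44 = 44]
  65 = 1·44 + 21   → row C = row A − 1·row B = (21, 1, −1)   [check: 1·65 − 1·44 = 21]
  44 = 2·21 + 2   → row D = row B − 2·row C = (2, −2, 3)   [check: −2·65 + 3·44 = 2]
  21 = 10·2 + 1   → row E = row C − 10·row D = (1, 21, −31)   [check: 21·65 − 31·44 = 1]
  2 = 2·1 + 0   → remainder 0, stop. gcd = 1 (last nonzero row E).
The gcd is 1, so 44 is invertible mod 65. The last nonzero row gives 21·65 − 31·44 = 1, so t = −31. So 44^(−1) ≡ −31 ≡ 34 (mod 65). Verify: 44 · 34 = 1496 ≡ 1 (mod 65). ✓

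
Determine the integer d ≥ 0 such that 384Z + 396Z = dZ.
(384, 396) = (12); d = 12

In the PID Z, (a, b) is generated by gcd(a, b). Compute gcd(396, 384) with the extended Euclidean algorithm, tracking rows (r, s, t) with s·396 + t·384 = r:
  row A: (396, 1, 0)   [1·396 + 0·384 = 396]
  row B: (384, 0, 1)   [0·396 + 1·384 = 384]
  396 = 1·384 + 12   → row C = row A − 1·row B = (12, 1, −1)   [check: 1·396 − 1·384 = 12]
  384 = 32·12 + 0   → remainder 0, stop. gcd = 12 (last nonzero row C).
So gcd(384, 396) = 12, with Bézout identity 1·396 − 1·384 = 12. Containment (⊇): the Bézout identity exhibits 12 as an element of (384, 396), giving (12) ⊆ (384, 396). Containment (⊆): since 12 | 384 and 12 | 396 (384 = 12·32, 396 = 12·33), every Z-linear combination of 384 and 396 is divisible by 12, so (384, 396) ⊆ (12). Therefore (384, 396) = (12), d = 12.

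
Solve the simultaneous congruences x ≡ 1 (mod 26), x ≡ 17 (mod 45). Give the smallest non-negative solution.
The moduli 26, 45 are pairwise coprime, so by the CRT there is a unique solution mod 26·45 = 1170.
Solve by successive substitution. Start with x ≡ 1 (mod 26).
  Combine with x ≡ 17 (mod 45): write x = 1 + 26·t and require 1 + 26·t ≡ 17 (mod 45), i.e. 26·t ≡ 17 − 1 ≡ 16 (mod 45). Since 26^(−1) ≡ 26 (mod 45), t ≡ 26·16 ≡ 11 (mod 45). So x ≡ 1 + 26·11 = 287 (mod 1170).
Unique solution in [0, 1170): x = 287.

Final answer: x ≡ 287 (mod 1170); the representative in [0, 1170) is 287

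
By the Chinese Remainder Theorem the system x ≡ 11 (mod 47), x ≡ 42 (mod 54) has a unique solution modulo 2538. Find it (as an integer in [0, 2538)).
The moduli 47, 54 are pairwise coprime, so by the CRT there is a unique solution mod 47·54 = 2538.
Solve by successive substitution. Start with x ≡ 11 (mod 47).
  Combine with x ≡ 42 (mod 54): write x = 11 + 47·t and require 11 + 47·t ≡ 42 (mod 54), i.e. 47·t ≡ 42 − 11 ≡ 31 (mod 54). Since 47^(−1) ≡ 23 (mod 54), t ≡ 23·31 ≡ 11 (mod 54). So x ≡ 11 + 47·11 = 528 (mod 2538).
Unique solution in [0, 2538): x = 528.

Final answer: x ≡ 528 (mod 2538); the representative in [0, 2538) is 528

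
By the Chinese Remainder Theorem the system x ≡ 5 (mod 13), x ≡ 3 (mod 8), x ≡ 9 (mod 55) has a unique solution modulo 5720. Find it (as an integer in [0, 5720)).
x ≡ 5179 (mod 5720); the representative in [0, 5720) is 5179

The moduli 13, 8, 55 are pairwise coprime, so by the CRT there is a unique solution mod 13·8·55 = 5720.
Solve by successive substitution. Start with x ≡ 5 (mod 13).
  Combine with x ≡ 3 (mod 8): write x = 5 + 13·t and require 5 + 13·t ≡ 3 (mod 8), i.e. 13·t ≡ 3 − 5 ≡ 6 (mod 8). Since 13^(−1) ≡ 5 (mod 8) (13 ≡ 5 (mod 8)), t ≡ 5·6 ≡ 6 (mod 8). So x ≡ 5 + 13·6 = 83 (mod 104).
  Combine with x ≡ 9 (mod 55): write x = 83 + 104·t and require 83 + 104·t ≡ 9 (mod 55), i.e. 104·t ≡ 9 − 83 ≡ 36 (mod 55). Since 104^(−1) ≡ 9 (mod 55) (104 ≡ 49 (mod 55)), t ≡ 9·36 ≡ 49 (mod 55). So x ≡ 83 + 104·49 = 5179 (mod 5720).
Unique solution in [0, 5720): x = 5179.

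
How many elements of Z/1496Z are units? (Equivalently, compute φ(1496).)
Z/1496Z has φ(1496) = 640 units

An element a ∈ Z/1496Z is a unit iff gcd(a, 1496) = 1, so the number of units is φ(1496). φ is multiplicative, with φ(p^e) = p^e − p^(e−1). Factorise 1496 = 2^3 · 11 · 17. Then
  φ(1496) = (2^3 − 2^2) · (11 − 1) · (17 − 1) = 4 · 10 · 16 = 640.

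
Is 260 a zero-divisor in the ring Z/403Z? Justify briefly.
YES

gcd(260, 403) = 13 > 1, so 260 is not a unit in Z/403Z. In Z/nZ every nonzero non-unit is a zero-divisor: explicitly, take b = 403/gcd = 31 ≠ 0 (mod 403); then 260·31 = 8060 = 20·403, i.e. 260·31 ≡ 0 (mod 403). So 260 is a zero-divisor.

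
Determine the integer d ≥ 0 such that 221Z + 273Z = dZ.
In the PID Z, (a, b) is generated by gcd(a, b). Compute gcd(273, 221) with the extended Euclidean algorithm, tracking rows (r, s, t) with s·273 + t·221 = r:
  row A: (273, 1, 0)   [1·273 + 0·221 = 273]
  row B: (221, 0, 1)   [0·273 + 1·221 = 221]
  273 = 1·221 + 52   → row C = row A − 1·row B = (52, 1, −1)   [check: 1·273 − 1·221 = 52]
  221 = 4·52 + 13   → row D = row B − 4·row C = (13, −4, 5)   [check: −4·273 + 5·221 = 13]
  52 = 4·13 + 0   → remainder 0, stop. gcd = 13 (last nonzero row D).
So gcd(221, 273) = 13, with Bézout identity −4·273 + 5·221 = 13. Containment (⊇): the Bézout identity exhibits 13 as an element of (221, 273), giving (13) ⊆ (221, 273). Containment (⊆): since 13 | 221 and 13 | 273 (221 = 13·17, 273 = 13·21), every Z-linear combination of 221 and 273 is divisible by 13, so (221, 273) ⊆ (13). Therefore (221, 273) = (13), d = 13.

Final answer: (221, 273) = (13); d = 13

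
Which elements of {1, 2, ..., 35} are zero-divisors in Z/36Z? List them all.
nonzero zero-divisors of Z/36Z = {2, 3, 4, 6, 8, 9, 10, 12, 14, 15, 16, 18, 20, 21, 22, 24, 26, 27, 28, 30, 32, 33, 34}

An element a ∈ Z/36Z (with a ≠ 0) is a zero-divisor iff gcd(a, 36) > 1 (because a is a unit precisely when gcd(a, n) = 1, and in Z/nZ every nonzero, non-unit element is a zero-divisor). Scan a = 1, ..., 35 and keep those with gcd(a, 36) > 1:
  gcd(2, 36) = 2, gcd(3, 36) = 3, gcd(4, 36) = 4, gcd(6, 36) = 6, gcd(8, 36) = 4, gcd(9, 36) = 9, gcd(10, 36) = 2, gcd(12, 36) = 12, gcd(14, 36) = 2, gcd(15, 36) = 3, gcd(16, 36) = 4, gcd(18, 36) = 18, gcd(20, 36) = 4, gcd(21, 36) = 3, gcd(22, 36) = 2, gcd(24, 36) = 12, gcd(26, 36) = 2, gcd(27, 36) = 9, gcd(28, 36) = 4, gcd(30, 36) = 6, gcd(32, 36) = 4, gcd(33, 36) = 3, gcd(34, 36) = 2.
All other a ∈ {1, ..., 35} have gcd(a, 36) = 1 and are units. So the nonzero zero-divisors are exactly the 23 values of a appearing in this scan.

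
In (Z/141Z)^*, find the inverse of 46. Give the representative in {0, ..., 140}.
Apply the extended Euclidean algorithm to (141, 46), tracking rows (r, s, t) with s·141 + t·46 = r. Each division r_prev = q·r_cur + r_new produces the new row as (previous row) − q·(current row):
  row A: (141, 1, 0)   [1·141 + 0·46 = 141]
  row B: (46, 0, 1)   [0·141 + 1·46 = 46]
  141 = 3·46 + 3   → row C = row A − 3·row B = (3, 1, −3)   [check: 1·141 − 3·46 = 3]
  46 = 15·3 + 1   → row D = row B − 15·row C = (1, −15, 46)   [check: −15·141 + 46·46 = 1]
  3 = 3·1 + 0   → remainder 0, stop. gcd = 1 (last nonzero row D).
The gcd is 1, so 46 is invertible mod 141. The last nonzero row gives −15·141 + 46·46 = 1, so t = 46. So 46^(−1) ≡ 46 (mod 141). Verify: 46 · 46 = 2116 ≡ 1 (mod 141). ✓

Final answer: 46^(−1) ≡ 46 (mod 141)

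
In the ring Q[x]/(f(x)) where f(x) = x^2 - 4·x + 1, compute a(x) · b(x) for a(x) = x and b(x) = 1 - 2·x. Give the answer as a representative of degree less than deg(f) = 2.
a · b ≡ 2 - 7·x (mod f(x))

First multiply in Q[x] without reducing: a · b = -2·x^2 + x. Now divide by f(x) = x^2 - 4·x + 1, eliminating the leading term at each step:
  leading term -2·x^2: subtract (-2)·f(x) = -2·x^2 + 8·x - 2, leaving 2 - 7·x
The degree is now < 2, so this is the remainder. Hence a · b ≡ 2 - 7·x in Q[x]/(f).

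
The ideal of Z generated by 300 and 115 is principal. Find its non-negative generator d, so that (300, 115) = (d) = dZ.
In the PID Z, (a, b) is generated by gcd(a, b). Compute gcd(300, 115) with the extended Euclidean algorithm, tracking rows (r, s, t) with s·300 + t·115 = r:
  row A: (300, 1, 0)   [1·300 + 0·115 = 300]
  row B: (115, 0, 1)   [0·300 + 1·115 = 115]
  300 = 2·115 + 70   → row C = row A − 2·row B = (70, 1, −2)   [check: 1·300 − 2·115 = 70]
  115 = 1·70 + 45   → row D = row B − 1·row C = (45, −1, 3)   [check: −1·300 + 3·115 = 45]
  70 = 1·45 + 25   → row E = row C − 1·row D = (25, 2, −5)   [check: 2·300 − 5·115 = 25]
  45 = 1·25 + 20   → row F = row D − 1·row E = (20, −3, 8)   [check: −3·300 + 8·115 = 20]
  25 = 1·20 + 5   → row G = row E − 1·row F = (5, 5, −13)   [check: 5·300 − 13·115 = 5]
  20 = 4·5 + 0   → remainder 0, stop. gcd = 5 (last nonzero row G).
So gcd(300, 115) = 5, with Bézout identity 5·300 − 13·115 = 5. Containment (⊇): the Bézout identity exhibits 5 as an element of (300, 115), giving (5) ⊆ (300, 115). Containment (⊆): since 5 | 300 and 5 | 115 (300 = 5·60, 115 = 5·23), every Z-linear combination of 300 and 115 is divisible by 5, so (300, 115) ⊆ (5). Therefore (300, 115) = (5), d = 5.

Final answer: (300, 115) = (5); d = 5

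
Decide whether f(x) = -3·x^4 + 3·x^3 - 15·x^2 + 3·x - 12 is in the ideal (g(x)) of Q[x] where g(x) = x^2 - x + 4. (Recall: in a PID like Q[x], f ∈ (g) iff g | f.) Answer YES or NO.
In Q[x] the ideal (g) consists of all multiples of g, so f ∈ (g) iff g | f, i.e. iff the remainder of f on division by g is 0. Divide f by g (g is monic, so eliminate the leading term of the running remainder at each step):
  leading term -3·x^4: subtract (-3·x^2)·g(x) = -3·x^4 + 3·x^3 - 12·x^2, leaving -3·x^2 + 3·x - 12
  leading term -3·x^2: subtract (-3)·g(x) = -3·x^2 + 3·x - 12, leaving 0
The remainder is 0, so f(x) = g(x) · h(x) with h(x) = -3·x^2 - 3. Hence g | f, i.e. f ∈ (g).

Final answer: YES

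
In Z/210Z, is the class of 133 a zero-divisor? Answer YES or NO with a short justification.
YES

gcd(133, 210) = 7 > 1, so 133 is not a unit in Z/210Z. In Z/nZ every nonzero non-unit is a zero-divisor: explicitly, take b = 210/gcd = 30 ≠ 0 (mod 210); then 133·30 = 3990 = 19·210, i.e. 133·30 ≡ 0 (mod 210). So 133 is a zero-divisor.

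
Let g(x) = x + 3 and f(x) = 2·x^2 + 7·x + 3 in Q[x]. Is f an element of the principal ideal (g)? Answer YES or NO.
In Q[x] the ideal (g) consists of all multiples of g, so f ∈ (g) iff g | f, i.e. iff the remainder of f on division by g is 0. Divide f by g (g is monic, so eliminate the leading term of the running remainder at each step):
  leading term 2·x^2: subtract (2·x)·g(x) = 2·x^2 + 6·x, leaving x + 3
  leading term x: subtract (1)·g(x) = x + 3, leaving 0
The remainder is 0, so f(x) = g(x) · h(x) with h(x) = 2·x + 1. Hence g | f, i.e. f ∈ (g).

Final answer: YES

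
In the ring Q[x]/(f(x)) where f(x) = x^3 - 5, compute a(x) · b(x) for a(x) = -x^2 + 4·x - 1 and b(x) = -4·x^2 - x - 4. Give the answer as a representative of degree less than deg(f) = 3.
First multiply in Q[x] without reducing: a · b = 4·x^4 - 15·x^3 + 4·x^2 - 15·x + 4. Now divide by f(x) = x^3 - 5, eliminating the leading term at each step:
  leading term 4·x^4: subtract (4·x)·f(x) = 4·x^4 - 20·x, leaving -15·x^3 + 4·x^2 + 5·x + 4
  leading term -15·x^3: subtract (-15)·f(x) = 75 - 15·x^3, leaving 4·x^2 + 5·x - 71
The degree is now < 3, so this is the remainder. Hence a · b ≡ 4·x^2 + 5·x - 71 in Q[x]/(f).

Final answer: a · b ≡ 4·x^2 + 5·x - 71 (mod f(x))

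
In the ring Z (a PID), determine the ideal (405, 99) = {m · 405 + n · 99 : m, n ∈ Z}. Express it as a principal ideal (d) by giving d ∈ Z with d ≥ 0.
In the PID Z, (a, b) is generated by gcd(a, b). Compute gcd(405, 99) with the extended Euclidean algorithm, tracking rows (r, s, t) with s·405 + t·99 = r:
  row A: (405, 1, 0)   [1·405 + 0·99 = 405]
  row B: (99, 0, 1)   [0·405 + 1·99 = 99]
  405 = 4·99 + 9   → row C = row A − 4·row B = (9, 1, −4)   [check: 1·405 − 4·99 = 9]
  99 = 11·9 + 0   → remainder 0, stop. gcd = 9 (last nonzero row C).
So gcd(405, 99) = 9, with Bézout identity 1·405 − 4·99 = 9. Containment (⊇): the Bézout identity exhibits 9 as an element of (405, 99), giving (9) ⊆ (405, 99). Containment (⊆): since 9 | 405 and 9 | 99 (405 = 9·45, 99 = 9·11), every Z-linear combination of 405 and 99 is divisible by 9, so (405, 99) ⊆ (9). Therefore (405, 99) = (9), d = 9.

Final answer: (405, 99) = (9); d = 9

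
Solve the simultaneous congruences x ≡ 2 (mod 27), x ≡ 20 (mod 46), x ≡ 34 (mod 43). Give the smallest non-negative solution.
x ≡ 46388 (mod 53406); the representative in [0, 53406) is 46388

The moduli 27, 46, 43 are pairwise coprime, so by the CRT there is a unique solution mod 27·46·43 = 53406.
Solve by successive substitution. Start with x ≡ 2 (mod 27).
  Combine with x ≡ 20 (mod 46): write x = 2 + 27·t and require 2 + 27·t ≡ 20 (mod 46), i.e. 27·t ≡ 20 − 2 ≡ 18 (mod 46). Since 27^(−1) ≡ 29 (mod 46), t ≡ 29·18 ≡ 16 (mod 46). So x ≡ 2 + 27·16 = 434 (mod 1242).
  Combine with x ≡ 34 (mod 43): write x = 434 + 1242·t and require 434 + 1242·t ≡ 34 (mod 43), i.e. 1242·t ≡ 34 − 434 ≡ 30 (mod 43). Since 1242^(−1) ≡ 17 (mod 43) (1242 ≡ 38 (mod 43)), t ≡ 17·30 ≡ 37 (mod 43). So x ≡ 434 + 1242·37 = 46388 (mod 53406).
Unique solution in [0, 53406): x = 46388.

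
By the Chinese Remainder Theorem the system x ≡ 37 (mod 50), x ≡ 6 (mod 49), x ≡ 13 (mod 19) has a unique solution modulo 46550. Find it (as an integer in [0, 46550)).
The moduli 50, 49, 19 are pairwise coprime, so by the CRT there is a unique solution mod 50·49·19 = 46550.
Solve by successive substitution. Start with x ≡ 37 (mod 50).
  Combine with x ≡ 6 (mod 49): write x = 37 + 50·t and require 37 + 50·t ≡ 6 (mod 49), i.e. 50·t ≡ 6 − 37 ≡ 18 (mod 49). Since 50^(−1) ≡ 1 (mod 49) (50 ≡ 1 (mod 49)), t ≡ 1·18 ≡ 18 (mod 49). So x ≡ 37 + 50·18 = 937 (mod 2450).
  Combine with x ≡ 13 (mod 19): write x = 937 + 2450·t and require 937 + 2450·t ≡ 13 (mod 19), i.e. 2450·t ≡ 13 − 937 ≡ 7 (mod 19). Since 2450^(−1) ≡ 18 (mod 19) (2450 ≡ 18 (mod 19)), t ≡ 18·7 ≡ 12 (mod 19). So x ≡ 937 + 2450·12 = 30337 (mod 46550).
Unique solution in [0, 46550): x = 30337.

Final answer: x ≡ 30337 (mod 46550); the representative in [0, 46550) is 30337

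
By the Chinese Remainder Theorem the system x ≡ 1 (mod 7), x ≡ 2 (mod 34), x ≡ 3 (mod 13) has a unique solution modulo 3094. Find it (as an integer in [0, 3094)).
x ≡ 1940 (mod 3094); the representative in [0, 3094) is 1940

The moduli 7, 34, 13 are pairwise coprime, so by the CRT there is a unique solution mod 7·34·13 = 3094.
Solve by successive substitution. Start with x ≡ 1 (mod 7).
  Combine with x ≡ 2 (mod 34): write x = 1 + 7·t and require 1 + 7·t ≡ 2 (mod 34), i.e. 7·t ≡ 2 − 1 ≡ 1 (mod 34). Since 7^(−1) ≡ 5 (mod 34), t ≡ 5·1 ≡ 5 (mod 34). So x ≡ 1 + 7·5 = 36 (mod 238).
  Combine with x ≡ 3 (mod 13): write x = 36 + 238·t and require 36 + 238·t ≡ 3 (mod 13), i.e. 238·t ≡ 3 − 36 ≡ 6 (mod 13). Since 238^(−1) ≡ 10 (mod 13) (238 ≡ 4 (mod 13)), t ≡ 10·6 ≡ 8 (mod 13). So x ≡ 36 + 238·8 = 1940 (mod 3094).
Unique solution in [0, 3094): x = 1940.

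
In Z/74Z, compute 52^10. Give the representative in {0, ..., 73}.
Use repeated squaring. Binary(10) = 1010. Walk through the bits of the exponent 10 left-to-right: at each bit after the leading one, square the running value, then multiply by 52 if the bit is 1 (always reducing mod 74):
  bit 1 = 1 (leading): start with 52.
  bit 2 = 0: square 52^2 = 2704 ≡ 40 (mod 74).
  bit 3 = 1: square 40^2 = 1600 ≡ 46; bit is 1, so multiply 46·52 = 2392 ≡ 24 (mod 74).
  bit 4 = 0: square 24^2 = 576 ≡ 58 (mod 74).
Final value: 52^10 ≡ 58 (mod 74).

Final answer: 58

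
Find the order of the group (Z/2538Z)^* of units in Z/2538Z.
(Z/2538Z)^* consists of the classes a with gcd(a, 2538) = 1, so its order is φ(2538). φ is multiplicative, with φ(p^e) = p^e − p^(e−1). Factorise 2538 = 2 · 3^3 · 47. Then
  φ(2538) = (2 − 1) · (3^3 − 3^2) · (47 − 1) = 1 · 18 · 46 = 828.
Thus |(Z/2538Z)^*| = 828.

Final answer: |(Z/2538Z)^*| = 828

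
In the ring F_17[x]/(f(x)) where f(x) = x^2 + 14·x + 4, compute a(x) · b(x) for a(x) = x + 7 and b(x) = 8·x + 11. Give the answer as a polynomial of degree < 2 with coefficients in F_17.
Multiply as integer polynomials: a · b = 8·x^2 + 67·x + 77. Reducing coefficients mod 17: a · b ≡ 8·x^2 + 16·x + 9. Now divide by f(x) = x^2 + 14·x + 4 in F_17[x], eliminating the leading term at each step:
  leading term 8·x^2: subtract (8)·f(x) = 8·x^2 + 10·x + 15, leaving 6·x + 11 (coefficients mod 17)
The degree is now < 2, so this is the remainder. Hence a · b ≡ 6·x + 11 in F_17[x]/(f).

Final answer: a · b ≡ 6·x + 11 (mod f(x))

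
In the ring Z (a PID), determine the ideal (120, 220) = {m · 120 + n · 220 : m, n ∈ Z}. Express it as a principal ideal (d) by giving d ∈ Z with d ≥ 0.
In the PID Z, (a, b) is generated by gcd(a, b). Compute gcd(220, 120) with the extended Euclidean algorithm, tracking rows (r, s, t) with s·220 + t·120 = r:
  row A: (220, 1, 0)   [1·220 + 0·120 = 220]
  row B: (120, 0, 1)   [0·220 + 1·120 = 120]
  220 = 1·120 + 100   → row C = row A − 1·row B = (100, 1, −1)   [check: 1·220 − 1·120 = 100]
  120 = 1·100 + 20   → row D = row B − 1·row C = (20, −1, 2)   [check: −1·220 + 2·120 = 20]
  100 = 5·20 + 0   → remainder 0, stop. gcd = 20 (last nonzero row D).
So gcd(120, 220) = 20, with Bézout identity −1·220 + 2·120 = 20. Containment (⊇): the Bézout identity exhibits 20 as an element of (120, 220), giving (20) ⊆ (120, 220). Containment (⊆): since 20 | 120 and 20 | 220 (120 = 20·6, 220 = 20·11), every Z-linear combination of 120 and 220 is divisible by 20, so (120, 220) ⊆ (20). Therefore (120, 220) = (20), d = 20.

Final answer: (120, 220) = (20); d = 20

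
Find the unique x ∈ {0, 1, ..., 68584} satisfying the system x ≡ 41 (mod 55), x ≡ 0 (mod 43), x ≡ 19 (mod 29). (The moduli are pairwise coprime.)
x ≡ 23306 (mod 68585); the representative in [0, 68585) is 23306

The moduli 55, 43, 29 are pairwise coprime, so by the CRT there is a unique solution mod 55·43·29 = 68585.
Solve by successive substitution. Start with x ≡ 41 (mod 55).
  Combine with x ≡ 0 (mod 43): write x = 41 + 55·t and require 41 + 55·t ≡ 0 (mod 43), i.e. 55·t ≡ 0 − 41 ≡ 2 (mod 43). Since 55^(−1) ≡ 18 (mod 43) (55 ≡ 12 (mod 43)), t ≡ 18·2 ≡ 36 (mod 43). So x ≡ 41 + 55·36 = 2021 (mod 2365).
  Combine with x ≡ 19 (mod 29): write x = 2021 + 2365·t and require 2021 + 2365·t ≡ 19 (mod 29), i.e. 2365·t ≡ 19 − 2021 ≡ 28 (mod 29). Since 2365^(−1) ≡ 20 (mod 29) (2365 ≡ 16 (mod 29)), t ≡ 20·28 ≡ 9 (mod 29). So x ≡ 2021 + 2365·9 = 23306 (mod 68585).
Unique solution in [0, 68585): x = 23306.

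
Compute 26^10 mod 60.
16

Use repeated squaring. Binary(10) = 1010. Walk through the bits of the exponent 10 left-to-right: at each bit after the leading one, square the running value, then multiply by 26 if the bit is 1 (always reducing mod 60):
  bit 1 = 1 (leading): start with 26.
  bit 2 = 0: square 26^2 = 676 ≡ 16 (mod 60).
  bit 3 = 1: square 16^2 = 256 ≡ 16; bit is 1, so multiply 16·26 = 416 ≡ 56 (mod 60).
  bit 4 = 0: square 56^2 = 3136 ≡ 16 (mod 60).
Final value: 26^10 ≡ 16 (mod 60).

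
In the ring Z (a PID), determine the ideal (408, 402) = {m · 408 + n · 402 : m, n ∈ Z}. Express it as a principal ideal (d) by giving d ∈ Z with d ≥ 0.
(408, 402) = (6); d = 6

In the PID Z, (a, b) is generated by gcd(a, b). Compute gcd(408, 402) with the extended Euclidean algorithm, tracking rows (r, s, t) with s·408 + t·402 = r:
  row A: (408, 1, 0)   [1·408 + 0·402 = 408]
  row B: (402, 0, 1)   [0·408 + 1·402 = 402]
  408 = 1·402 + 6   → row C = row A − 1·row B = (6, 1, −1)   [check: 1·408 − 1·402 = 6]
  402 = 67·6 + 0   → remainder 0, stop. gcd = 6 (last nonzero row C).
So gcd(408, 402) = 6, with Bézout identity 1·408 − 1·402 = 6. Containment (⊇): the Bézout identity exhibits 6 as an element of (408, 402), giving (6) ⊆ (408, 402). Containment (⊆): since 6 | 408 and 6 | 402 (408 = 6·68, 402 = 6·67), every Z-linear combination of 408 and 402 is divisible by 6, so (408, 402) ⊆ (6). Therefore (408, 402) = (6), d = 6.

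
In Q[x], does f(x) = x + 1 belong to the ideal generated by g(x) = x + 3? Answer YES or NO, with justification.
In Q[x] the ideal (g) consists of all multiples of g, so f ∈ (g) iff g | f, i.e. iff the remainder of f on division by g is 0. Divide f by g (g is monic, so eliminate the leading term of the running remainder at each step):
  leading term x: subtract (1)·g(x) = x + 3, leaving -2
The remainder r(x) = -2 ≠ 0 (and deg r < deg g), so g ∤ f, i.e. f ∉ (g).

Final answer: NO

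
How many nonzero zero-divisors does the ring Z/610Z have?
In Z/610Z each nonzero element is either a unit (gcd with 610 is 1) or a zero-divisor (gcd > 1). The number of units is φ(610): factorise 610 = 2 · 5 · 61, so φ(610) = (2 − 1) · (5 − 1) · (61 − 1) = 1 · 4 · 60 = 240. The nonzero elements number 610 − 1 = 609. Hence the nonzero zero-divisors number 609 − 240 = 369.

Final answer: Z/610Z has 369 nonzero zero-divisors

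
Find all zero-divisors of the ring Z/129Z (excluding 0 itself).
nonzero zero-divisors of Z/129Z = {3, 6, 9, 12, 15, 18, 21, 24, 27, 30, 33, 36, 39, 42, 43, 45, 48, 51, 54, 57, 60, 63, 66, 69, 72, 75, 78, 81, 84, 86, 87, 90, 93, 96, 99, 102, 105, 108, 111, 114, 117, 120, 123, 126}

An element a ∈ Z/129Z (with a ≠ 0) is a zero-divisor iff gcd(a, 129) > 1 (because a is a unit precisely when gcd(a, n) = 1, and in Z/nZ every nonzero, non-unit element is a zero-divisor). Scan a = 1, ..., 128 and keep those with gcd(a, 129) > 1:
  gcd(3, 129) = 3, gcd(6, 129) = 3, gcd(9, 129) = 3, gcd(12, 129) = 3, gcd(15, 129) = 3, gcd(18, 129) = 3, gcd(21, 129) = 3, gcd(24, 129) = 3, gcd(27, 129) = 3, gcd(30, 129) = 3, gcd(33, 129) = 3, gcd(36, 129) = 3, gcd(39, 129) = 3, gcd(42, 129) = 3, gcd(43, 129) = 43, gcd(45, 129) = 3, gcd(48, 129) = 3, gcd(51, 129) = 3, gcd(54, 129) = 3, gcd(57, 129) = 3, gcd(60, 129) = 3, gcd(63, 129) = 3, gcd(66, 129) = 3, gcd(69, 129) = 3, gcd(72, 129) = 3, gcd(75, 129) = 3, gcd(78, 129) = 3, gcd(81, 129) = 3, gcd(84, 129) = 3, gcd(86, 129) = 43, gcd(87, 129) = 3, gcd(90, 129) = 3, gcd(93, 129) = 3, gcd(96, 129) = 3, gcd(99, 129) = 3, gcd(102, 129) = 3, gcd(105, 129) = 3, gcd(108, 129) = 3, gcd(111, 129) = 3, gcd(114, 129) = 3, gcd(117, 129) = 3, gcd(120, 129) = 3, gcd(123, 129) = 3, gcd(126, 129) = 3.
All other a ∈ {1, ..., 128} have gcd(a, 129) = 1 and are units. So the nonzero zero-divisors are exactly the 44 values of a appearing in this scan.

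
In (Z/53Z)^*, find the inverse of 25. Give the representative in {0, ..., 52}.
25^(−1) ≡ 17 (mod 53)

Apply the extended Euclidean algorithm to (53, 25), tracking rows (r, s, t) with s·53 + t·25 = r. Each division r_prev = q·r_cur + r_new produces the new row as (previous row) − q·(current row):
  row A: (53, 1, 0)   [1·53 + 0·25 = 53]
  row B: (25, 0, 1)   [0·53 + 1·25 = 25]
  53 = 2·25 + 3   → row C = row A − 2·row B = (3, 1, −2)   [check: 1·53 − 2·25 = 3]
  25 = 8·3 + 1   → row D = row B − 8·row C = (1, −8, 17)   [check: −8·53 + 17·25 = 1]
  3 = 3·1 + 0   → remainder 0, stop. gcd = 1 (last nonzero row D).
The gcd is 1, so 25 is invertible mod 53. The last nonzero row gives −8·53 + 17·25 = 1, so t = 17. So 25^(−1) ≡ 17 (mod 53). Verify: 25 · 17 = 425 ≡ 1 (mod 53). ✓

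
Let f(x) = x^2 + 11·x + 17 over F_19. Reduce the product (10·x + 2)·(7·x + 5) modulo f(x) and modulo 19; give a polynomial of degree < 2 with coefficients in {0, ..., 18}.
a · b ≡ 16·x + 17 (mod f(x))

Multiply as integer polynomials: a · b = 70·x^2 + 64·x + 10. Reducing coefficients mod 19: a · b ≡ 13·x^2 + 7·x + 10. Now divide by f(x) = x^2 + 11·x + 17 in F_19[x], eliminating the leading term at each step:
  leading term 13·x^2: subtract (13)·f(x) = 13·x^2 + 10·x + 12, leaving 16·x + 17 (coefficients mod 19)
The degree is now < 2, so this is the remainder. Hence a · b ≡ 16·x + 17 in F_19[x]/(f).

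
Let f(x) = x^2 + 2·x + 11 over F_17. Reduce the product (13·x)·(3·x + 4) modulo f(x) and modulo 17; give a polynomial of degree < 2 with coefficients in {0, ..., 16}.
a · b ≡ 8·x + 13 (mod f(x))

Multiply as integer polynomials: a · b = 39·x^2 + 52·x. Reducing coefficients mod 17: a · b ≡ 5·x^2 + x. Now divide by f(x) = x^2 + 2·x + 11 in F_17[x], eliminating the leading term at each step:
  leading term 5·x^2: subtract (5)·f(x) = 5·x^2 + 10·x + 4, leaving 8·x + 13 (coefficients mod 17)
The degree is now < 2, so this is the remainder. Hence a · b ≡ 8·x + 13 in F_17[x]/(f).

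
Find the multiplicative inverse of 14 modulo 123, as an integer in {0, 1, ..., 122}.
14^(−1) ≡ 44 (mod 123)

Apply the extended Euclidean algorithm to (123, 14), tracking rows (r, s, t) with s·123 + t·14 = r. Each division r_prev = q·r_cur + r_new produces the new row as (previous row) − q·(current row):
  row A: (123, 1, 0)   [1·123 + 0·14 = 123]
  row B: (14, 0, 1)   [0·123 + 1·14 = 14]
  123 = 8·14 + 11   → row C = row A − 8·row B = (11, 1, −8)   [check: 1·123 − 8·14 = 11]
  14 = 1·11 + 3   → row D = row B − 1·row C = (3, −1, 9)   [check: −1·123 + 9·14 = 3]
  11 = 3·3 + 2   → row E = row C − 3·row D = (2, 4, −35)   [check: 4·123 − 35·14 = 2]
  3 = 1·2 + 1   → row F = row D − 1·row E = (1, −5, 44)   [check: −5·123 + 44·14 = 1]
  2 = 2·1 + 0   → remainder 0, stop. gcd = 1 (last nonzero row F).
The gcd is 1, so 14 is invertible mod 123. The last nonzero row gives −5·123 + 44·14 = 1, so t = 44. So 14^(−1) ≡ 44 (mod 123). Verify: 14 · 44 = 616 ≡ 1 (mod 123). ✓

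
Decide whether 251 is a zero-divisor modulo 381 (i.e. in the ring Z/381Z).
NO

gcd(251, 381) = 1, so 251 is a unit in Z/381Z (it has a multiplicative inverse). A unit cannot be a zero-divisor: if 251·b ≡ 0 then multiplying both sides by 251^(−1) gives b ≡ 0. So 251 is not a zero-divisor.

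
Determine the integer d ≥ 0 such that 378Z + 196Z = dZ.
In the PID Z, (a, b) is generated by gcd(a, b). Compute gcd(378, 196) with the extended Euclidean algorithm, tracking rows (r, s, t) with s·378 + t·196 = r:
  row A: (378, 1, 0)   [1·378 + 0·196 = 378]
  row B: (196, 0, 1)   [0·378 + 1·196 = 196]
  378 = 1·196 + 182   → row C = row A − 1·row B = (182, 1, −1)   [check: 1·378 − 1·196 = 182]
  196 = 1·182 + 14   → row D = row B − 1·row C = (14, −1, 2)   [check: −1·378 + 2·196 = 14]
  182 = 13·14 + 0   → remainder 0, stop. gcd = 14 (last nonzero row D).
So gcd(378, 196) = 14, with Bézout identity −1·378 + 2·196 = 14. Containment (⊇): the Bézout identity exhibits 14 as an element of (378, 196), giving (14) ⊆ (378, 196). Containment (⊆): since 14 | 378 and 14 | 196 (378 = 14·27, 196 = 14·14), every Z-linear combination of 378 and 196 is divisible by 14, so (378, 196) ⊆ (14). Therefore (378, 196) = (14), d = 14.

Final answer: (378, 196) = (14); d = 14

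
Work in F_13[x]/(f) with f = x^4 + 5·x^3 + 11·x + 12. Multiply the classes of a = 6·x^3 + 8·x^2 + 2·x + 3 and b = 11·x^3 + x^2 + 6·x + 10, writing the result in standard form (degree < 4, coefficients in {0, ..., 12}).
a · b ≡ 12·x^3 + x^2 + 6·x + 2 (mod f(x))

Multiply as integer polynomials: a · b = 66·x^6 + 94·x^5 + 66·x^4 + 143·x^3 + 95·x^2 + 38·x + 30. Reducing coefficients mod 13: a · b ≡ x^6 + 3·x^5 + x^4 + 4·x^2 + 12·x + 4. Now divide by f(x) = x^4 + 5·x^3 + 11·x + 12 in F_13[x], eliminating the leading term at each step:
  leading term x^6: subtract (x^2)·f(x) = x^6 + 5·x^5 + 11·x^3 + 12·x^2, leaving 11·x^5 + x^4 + 2·x^3 + 5·x^2 + 12·x + 4 (coefficients mod 13)
  leading term 11·x^5: subtract (11·x)·f(x) = 11·x^5 + 3·x^4 + 4·x^2 + 2·x, leaving 11·x^4 + 2·x^3 + x^2 + 10·x + 4 (coefficients mod 13)
  leading term 11·x^4: subtract (11)·f(x) = 11·x^4 + 3·x^3 + 4·x + 2, leaving 12·x^3 + x^2 + 6·x + 2 (coefficients mod 13)
The degree is now < 4, so this is the remainder. Hence a · b ≡ 12·x^3 + x^2 + 6·x + 2 in F_13[x]/(f).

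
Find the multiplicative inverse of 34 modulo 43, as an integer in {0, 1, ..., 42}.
34^(−1) ≡ 19 (mod 43)

Apply the extended Euclidean algorithm to (43, 34), tracking rows (r, s, t) with s·43 + t·34 = r. Each division r_prev = q·r_cur + r_new produces the new row as (previous row) − q·(current row):
  row A: (43, 1, 0)   [1·43 + 0·34 = 43]
  row B: (34, 0, 1)   [0·43 + 1·34 = 34]
  43 = 1·34 + 9   → row C = row A − 1·row B = (9, 1, −1)   [check: 1·43 − 1·34 = 9]
  34 = 3·9 + 7   → row D = row B − 3·row C = (7, −3, 4)   [check: −3·43 + 4·34 = 7]
  9 = 1·7 + 2   → row E = row C − 1·row D = (2, 4, −5)   [check: 4·43 − 5·34 = 2]
  7 = 3·2 + 1   → row F = row D − 3·row E = (1, −15, 19)   [check: −15·43 + 19·34 = 1]
  2 = 2·1 + 0   → remainder 0, stop. gcd = 1 (last nonzero row F).
The gcd is 1, so 34 is invertible mod 43. The last nonzero row gives −15·43 + 19·34 = 1, so t = 19. So 34^(−1) ≡ 19 (mod 43). Verify: 34 · 19 = 646 ≡ 1 (mod 43). ✓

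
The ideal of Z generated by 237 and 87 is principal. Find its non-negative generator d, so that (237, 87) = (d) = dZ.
In the PID Z, (a, b) is generated by gcd(a, b). Compute gcd(237, 87) with the extended Euclidean algorithm, tracking rows (r, s, t) with s·237 + t·87 = r:
  row A: (237, 1, 0)   [1·237 + 0·87 = 237]
  row B: (87, 0, 1)   [0·237 + 1·87 = 87]
  237 = 2·87 + 63   → row C = row A − 2·row B = (63, 1, −2)   [check: 1·237 − 2·87 = 63]
  87 = 1·63 + 24   → row D = row B − 1·row C = (24, −1, 3)   [check: −1·237 + 3·87 = 24]
  63 = 2·24 + 15   → row E = row C − 2·row D = (15, 3, −8)   [check: 3·237 − 8·87 = 15]
  24 = 1·15 + 9   → row F = row D − 1·row E = (9, −4, 11)   [check: −4·237 + 11·87 = 9]
  15 = 1·9 + 6   → row G = row E − 1·row F = (6, 7, −19)   [check: 7·237 − 19·87 = 6]
  9 = 1·6 + 3   → row H = row F − 1·row G = (3, −11, 30)   [check: −11·237 + 30·87 = 3]
  6 = 2·3 + 0   → remainder 0, stop. gcd = 3 (last nonzero row H).
So gcd(237, 87) = 3, with Bézout identity −11·237 + 30·87 = 3. Containment (⊇): the Bézout identity exhibits 3 as an element of (237, 87), giving (3) ⊆ (237, 87). Containment (⊆): since 3 | 237 and 3 | 87 (237 = 3·79, 87 = 3·29), every Z-linear combination of 237 and 87 is divisible by 3, so (237, 87) ⊆ (3). Therefore (237, 87) = (3), d = 3.

Final answer: (237, 87) = (3); d = 3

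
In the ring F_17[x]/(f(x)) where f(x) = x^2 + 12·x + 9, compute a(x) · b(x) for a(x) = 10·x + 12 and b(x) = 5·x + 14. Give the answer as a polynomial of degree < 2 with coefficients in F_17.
a · b ≡ 8·x + 7 (mod f(x))

Multiply as integer polynomials: a · b = 50·x^2 + 200·x + 168. Reducing coefficients mod 17: a · b ≡ 16·x^2 + 13·x + 15. Now divide by f(x) = x^2 + 12·x + 9 in F_17[x], eliminating the leading term at each step:
  leading term 16·x^2: subtract (16)·f(x) = 16·x^2 + 5·x + 8, leaving 8·x + 7 (coefficients mod 17)
The degree is now < 2, so this is the remainder. Hence a · b ≡ 8·x + 7 in F_17[x]/(f).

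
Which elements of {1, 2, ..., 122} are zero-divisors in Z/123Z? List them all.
nonzero zero-divisors of Z/123Z = {3, 6, 9, 12, 15, 18, 21, 24, 27, 30, 33, 36, 39, 41, 42, 45, 48, 51, 54, 57, 60, 63, 66, 69, 72, 75, 78, 81, 82, 84, 87, 90, 93, 96, 99, 102, 105, 108, 111, 114, 117, 120}

An element a ∈ Z/123Z (with a ≠ 0) is a zero-divisor iff gcd(a, 123) > 1 (because a is a unit precisely when gcd(a, n) = 1, and in Z/nZ every nonzero, non-unit element is a zero-divisor). Scan a = 1, ..., 122 and keep those with gcd(a, 123) > 1:
  gcd(3, 123) = 3, gcd(6, 123) = 3, gcd(9, 123) = 3, gcd(12, 123) = 3, gcd(15, 123) = 3, gcd(18, 123) = 3, gcd(21, 123) = 3, gcd(24, 123) = 3, gcd(27, 123) = 3, gcd(30, 123) = 3, gcd(33, 123) = 3, gcd(36, 123) = 3, gcd(39, 123) = 3, gcd(41, 123) = 41, gcd(42, 123) = 3, gcd(45, 123) = 3, gcd(48, 123) = 3, gcd(51, 123) = 3, gcd(54, 123) = 3, gcd(57, 123) = 3, gcd(60, 123) = 3, gcd(63, 123) = 3, gcd(66, 123) = 3, gcd(69, 123) = 3, gcd(72, 123) = 3, gcd(75, 123) = 3, gcd(78, 123) = 3, gcd(81, 123) = 3, gcd(82, 123) = 41, gcd(84, 123) = 3, gcd(87, 123) = 3, gcd(90, 123) = 3, gcd(93, 123) = 3, gcd(96, 123) = 3, gcd(99, 123) = 3, gcd(102, 123) = 3, gcd(105, 123) = 3, gcd(108, 123) = 3, gcd(111, 123) = 3, gcd(114, 123) = 3, gcd(117, 123) = 3, gcd(120, 123) = 3.
All other a ∈ {1, ..., 122} have gcd(a, 123) = 1 and are units. So the nonzero zero-divisors are exactly the 42 values of a appearing in this scan.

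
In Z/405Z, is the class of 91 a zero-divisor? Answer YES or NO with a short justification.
NO

gcd(91, 405) = 1, so 91 is a unit in Z/405Z (it has a multiplicative inverse). A unit cannot be a zero-divisor: if 91·b ≡ 0 then multiplying both sides by 91^(−1) gives b ≡ 0. So 91 is not a zero-divisor.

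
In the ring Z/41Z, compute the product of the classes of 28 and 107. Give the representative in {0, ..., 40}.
3

Reduce the factors first: 107 ≡ 25 (mod 41), so 28 · 107 ≡ 28 · 25 (mod 41). 28 · 25 = 700. Dividing by 41: 700 = 17·41 + 3. So (28 · 107) mod 41 = 3.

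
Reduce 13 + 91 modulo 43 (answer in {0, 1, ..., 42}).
Reduce the summands first: 91 ≡ 5 (mod 43), so 13 + 91 ≡ 13 + 5 (mod 43). 13 + 5 = 18; 18 = 0·43 + 18, so (13 + 91) mod 43 = 18.

Final answer: 18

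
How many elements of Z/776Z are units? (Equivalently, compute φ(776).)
Z/776Z has φ(776) = 384 units

An element a ∈ Z/776Z is a unit iff gcd(a, 776) = 1, so the number of units is φ(776). φ is multiplicative, with φ(p^e) = p^e − p^(e−1). Factorise 776 = 2^3 · 97. Then
  φ(776) = (2^3 − 2^2) · (97 − 1) = 4 · 96 = 384.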